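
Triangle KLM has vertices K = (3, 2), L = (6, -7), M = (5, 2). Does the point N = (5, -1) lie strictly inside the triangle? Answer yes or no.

yes

Barycentric coordinates of N: (1/6, 1/3, 1/2).
The three coordinates are positive, positive, positive; a point is interior exactly when all three are positive.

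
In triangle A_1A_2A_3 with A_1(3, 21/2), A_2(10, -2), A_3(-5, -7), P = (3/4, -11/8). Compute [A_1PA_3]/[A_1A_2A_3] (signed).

[A_1A_2A_3] = ½·(3·(-2−(-7)) + 10·(-7−(21/2)) + (-5)·(21/2−(-2))) = ½·(15 − 175 − 125/2) = -445/4.
[A_1PA_3] = ½·(3·(-11/8−(-7)) + (3/4)·(-7−(21/2)) + (-5)·(21/2−(-11/8))) = ½·(135/8 − 105/8 − 475/8) = -445/16, so the ratio is (-445/16)/(-445/4) = 1/4.

1/4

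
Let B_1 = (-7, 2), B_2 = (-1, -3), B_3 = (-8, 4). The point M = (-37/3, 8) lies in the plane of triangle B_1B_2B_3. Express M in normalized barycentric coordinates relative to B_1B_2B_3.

Signed area of the reference triangle: [B_1B_2B_3] = ½·((-7)·(-3−4) + (-1)·(4−2) + (-8)·(2−(-3))) = ½·(49 − 2 − 40) = 7/2.
[MB_2B_3] = ½·((-37/3)·(-3−4) + (-1)·(4−8) + (-8)·(8−(-3))) = ½·(259/3 + 4 − 88) = 7/6, so the B_1-coordinate is (7/6)/(7/2) = 1/3.
[B_1MB_3] = ½·((-7)·(8−4) + (-37/3)·(4−2) + (-8)·(2−8)) = ½·(-28 − 74/3 + 48) = -7/3, so the B_2-coordinate is -2/3.
[B_1B_2M] = ½·((-7)·(-3−8) + (-1)·(8−2) + (-37/3)·(2−(-3))) = ½·(77 − 6 − 185/3) = 14/3, so the B_3-coordinate is 4/3.

(1/3, -2/3, 4/3)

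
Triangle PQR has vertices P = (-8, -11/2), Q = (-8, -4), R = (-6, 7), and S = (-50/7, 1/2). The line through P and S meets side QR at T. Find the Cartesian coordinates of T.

(-7, 3/2)

Barycentric coordinates of S with respect to PQR: (1/7, 3/7, 3/7).
On side QR the P-coordinate is zero; dropping S's P-weight 1/7 and renormalizing the remaining 3/7 : 3/7 gives weights 1/2, 1/2 on Q, R.
T = (1/2)·(-8, -4) + (1/2)·(-6, 7) = (-7, 3/2).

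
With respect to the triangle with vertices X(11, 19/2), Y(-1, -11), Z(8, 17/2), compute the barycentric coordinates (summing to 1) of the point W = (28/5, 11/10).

(2/5, 2/5, 1/5)

Signed area of the reference triangle: [XYZ] = ½·(11·(-11−(17/2)) + (-1)·(17/2−(19/2)) + 8·(19/2−(-11))) = ½·(-429/2 + 1 + 164) = -99/4.
[WYZ] = ½·((28/5)·(-11−(17/2)) + (-1)·(17/2−(11/10)) + 8·(11/10−(-11))) = ½·(-546/5 − 37/5 + 484/5) = -99/10, so the X-coordinate is (-99/10)/(-99/4) = 2/5.
[XWZ] = ½·(11·(11/10−(17/2)) + (28/5)·(17/2−(19/2)) + 8·(19/2−(11/10))) = ½·(-407/5 − 28/5 + 336/5) = -99/10, so the Y-coordinate is 2/5.
[XYW] = ½·(11·(-11−(11/10)) + (-1)·(11/10−(19/2)) + (28/5)·(19/2−(-11))) = ½·(-1331/10 + 42/5 + 574/5) = -99/20, so the Z-coordinate is 1/5.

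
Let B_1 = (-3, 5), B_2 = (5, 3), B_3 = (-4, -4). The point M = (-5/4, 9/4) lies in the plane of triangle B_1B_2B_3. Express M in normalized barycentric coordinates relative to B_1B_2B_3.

(1/2, 1/4, 1/4)

Signed area of the reference triangle: [B_1B_2B_3] = ½·((-3)·(3−(-4)) + 5·(-4−5) + (-4)·(5−3)) = ½·(-21 − 45 − 8) = -37.
[MB_2B_3] = ½·((-5/4)·(3−(-4)) + 5·(-4−(9/4)) + (-4)·(9/4−3)) = ½·(-35/4 − 125/4 + 3) = -37/2, so the B_1-coordinate is (-37/2)/(-37) = 1/2.
[B_1MB_3] = ½·((-3)·(9/4−(-4)) + (-5/4)·(-4−5) + (-4)·(5−(9/4))) = ½·(-75/4 + 45/4 − 11) = -37/4, so the B_2-coordinate is 1/4.
[B_1B_2M] = ½·((-3)·(3−(9/4)) + 5·(9/4−5) + (-5/4)·(5−3)) = ½·(-9/4 − 55/4 − 5/2) = -37/4, so the B_3-coordinate is 1/4.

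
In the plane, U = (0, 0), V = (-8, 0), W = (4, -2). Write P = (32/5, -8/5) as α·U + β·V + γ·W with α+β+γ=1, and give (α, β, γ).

Signed area of the reference triangle: [UVW] = ½·(0·(0−(-2)) + (-8)·(-2−0) + 4·(0−0)) = ½·(0 + 16 + 0) = 8.
[PVW] = ½·((32/5)·(0−(-2)) + (-8)·(-2−(-8/5)) + 4·(-8/5−0)) = ½·(64/5 + 16/5 − 32/5) = 24/5, so the U-coordinate is (24/5)/8 = 3/5.
[UPW] = ½·(0·(-8/5−(-2)) + (32/5)·(-2−0) + 4·(0−(-8/5))) = ½·(0 − 64/5 + 32/5) = -16/5, so the V-coordinate is -2/5.
[UVP] = ½·(0·(0−(-8/5)) + (-8)·(-8/5−0) + (32/5)·(0−0)) = ½·(0 + 64/5 + 0) = 32/5, so the W-coordinate is 4/5.
Check: 3/5 − 2/5 + 4/5 = 1.

(3/5, -2/5, 4/5)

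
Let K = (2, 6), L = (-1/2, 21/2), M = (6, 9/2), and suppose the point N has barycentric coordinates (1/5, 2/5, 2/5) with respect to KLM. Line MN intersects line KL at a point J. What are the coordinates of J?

(1/3, 9)

Line MN meets KL where the M-coordinate vanishes; zeroing N's M-weight and renormalizing leaves K, L-weights 1/5 : 2/5 → (1/3, 2/3).
So J = (1/3)·K + (2/3)·L = (1/3, 9).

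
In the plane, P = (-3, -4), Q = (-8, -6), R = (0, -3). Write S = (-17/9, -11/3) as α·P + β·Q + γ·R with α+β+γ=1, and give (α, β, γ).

(1/3, 1/9, 5/9)

Signed area of the reference triangle: [PQR] = ½·((-3)·(-6−(-3)) + (-8)·(-3−(-4)) + 0·(-4−(-6))) = ½·(9 − 8 + 0) = 1/2.
[SQR] = ½·((-17/9)·(-6−(-3)) + (-8)·(-3−(-11/3)) + 0·(-11/3−(-6))) = ½·(17/3 − 16/3 + 0) = 1/6, so the P-coordinate is (1/6)/(1/2) = 1/3.
[PSR] = ½·((-3)·(-11/3−(-3)) + (-17/9)·(-3−(-4)) + 0·(-4−(-11/3))) = ½·(2 − 17/9 + 0) = 1/18, so the Q-coordinate is 1/9.
[PQS] = ½·((-3)·(-6−(-11/3)) + (-8)·(-11/3−(-4)) + (-17/9)·(-4−(-6))) = ½·(7 − 8/3 − 34/9) = 5/18, so the R-coordinate is 5/9.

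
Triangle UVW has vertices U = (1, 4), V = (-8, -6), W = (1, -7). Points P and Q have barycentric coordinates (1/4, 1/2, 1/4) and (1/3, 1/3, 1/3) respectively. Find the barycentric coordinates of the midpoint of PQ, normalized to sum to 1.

Since both coordinate triples sum to 1, the midpoint's barycentrics are the componentwise average.
(1/4+1/3)/2 = 7/24; similarly 5/12 and 7/24.

(7/24, 5/12, 7/24)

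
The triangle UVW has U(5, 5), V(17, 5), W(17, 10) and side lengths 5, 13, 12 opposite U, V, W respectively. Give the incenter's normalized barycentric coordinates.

The incenter has barycentric coordinates proportional to the opposite side lengths: (5 : 13 : 12).
Normalizing by 5+13+12 = 30 gives (1/6, 13/30, 2/5).

(1/6, 13/30, 2/5)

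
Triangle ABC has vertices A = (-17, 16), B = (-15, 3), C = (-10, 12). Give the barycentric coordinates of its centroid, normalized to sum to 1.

(1/3, 1/3, 1/3)

The centroid is the average of the vertices, so each weight is 1/3.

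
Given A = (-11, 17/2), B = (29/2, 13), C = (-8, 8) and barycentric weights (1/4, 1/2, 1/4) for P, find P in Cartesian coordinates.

P = (1/4)·A + (1/2)·B + (1/4)·C.
x-coordinate: (1/4)·(-11) + (1/2)·(29/2) + (1/4)·(-8) = 5/2.
y-coordinate: (1/4)·(17/2) + (1/2)·13 + (1/4)·8 = 85/8.

(5/2, 85/8)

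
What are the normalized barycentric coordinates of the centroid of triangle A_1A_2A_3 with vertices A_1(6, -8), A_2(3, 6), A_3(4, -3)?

(1/3, 1/3, 1/3)

The centroid is the average of the vertices, so each weight is 1/3.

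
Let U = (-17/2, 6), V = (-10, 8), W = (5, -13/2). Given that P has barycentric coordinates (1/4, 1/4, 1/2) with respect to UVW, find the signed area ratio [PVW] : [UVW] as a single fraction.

1/4

The signed ratio [PVW]/[UVW] equals the barycentric coordinate of P at vertex U, which is 1/4.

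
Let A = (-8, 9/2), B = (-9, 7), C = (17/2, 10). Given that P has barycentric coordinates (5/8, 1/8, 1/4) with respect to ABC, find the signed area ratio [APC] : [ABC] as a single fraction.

1/8

The signed ratio [APC]/[ABC] equals the barycentric coordinate of P at vertex B, which is 1/8.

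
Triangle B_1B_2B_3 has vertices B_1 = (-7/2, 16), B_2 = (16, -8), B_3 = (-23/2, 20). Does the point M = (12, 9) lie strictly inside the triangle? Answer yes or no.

no

Barycentric coordinates of M: (237/76, -1/19, -157/76).
The three coordinates are positive, negative, negative; a point is interior exactly when all three are positive.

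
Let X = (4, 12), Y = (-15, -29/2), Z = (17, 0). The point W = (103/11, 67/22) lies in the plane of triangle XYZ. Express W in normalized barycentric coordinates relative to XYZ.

(4/11, 1/11, 6/11)

Signed area of the reference triangle: [XYZ] = ½·(4·(-29/2−0) + (-15)·(0−12) + 17·(12−(-29/2))) = ½·(-58 + 180 + 901/2) = 1145/4.
[WYZ] = ½·((103/11)·(-29/2−0) + (-15)·(0−(67/22)) + 17·(67/22−(-29/2))) = ½·(-2987/22 + 1005/22 + 3281/11) = 1145/11, so the X-coordinate is (1145/11)/(1145/4) = 4/11.
[XWZ] = ½·(4·(67/22−0) + (103/11)·(0−12) + 17·(12−(67/22))) = ½·(134/11 − 1236/11 + 3349/22) = 1145/44, so the Y-coordinate is 1/11.
[XYW] = ½·(4·(-29/2−(67/22)) + (-15)·(67/22−12) + (103/11)·(12−(-29/2))) = ½·(-772/11 + 2955/22 + 5459/22) = 3435/22, so the Z-coordinate is 6/11.
Check: 4/11 + 1/11 + 6/11 = 1.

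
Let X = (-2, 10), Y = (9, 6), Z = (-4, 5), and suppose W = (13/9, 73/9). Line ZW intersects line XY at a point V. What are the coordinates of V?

Barycentric coordinates of W with respect to XYZ: (5/9, 1/3, 1/9).
On side XY the Z-coordinate is zero; dropping W's Z-weight 1/9 and renormalizing the remaining 5/9 : 1/3 gives weights 5/8, 3/8 on X, Y.
V = (5/8)·(-2, 10) + (3/8)·(9, 6) = (17/8, 17/2).

(17/8, 17/2)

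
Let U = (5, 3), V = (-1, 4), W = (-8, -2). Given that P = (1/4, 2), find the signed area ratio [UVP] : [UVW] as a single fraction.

1/4

[UVW] = ½·(5·(4−(-2)) + (-1)·(-2−3) + (-8)·(3−4)) = ½·(30 + 5 + 8) = 43/2.
[UVP] = ½·(5·(4−2) + (-1)·(2−3) + (1/4)·(3−4)) = ½·(10 + 1 − 1/4) = 43/8, so the ratio is (43/8)/(43/2) = 1/4.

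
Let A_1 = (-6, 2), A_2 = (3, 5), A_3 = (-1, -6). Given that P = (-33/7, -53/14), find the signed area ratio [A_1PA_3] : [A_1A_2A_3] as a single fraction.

[A_1A_2A_3] = ½·((-6)·(5−(-6)) + 3·(-6−2) + (-1)·(2−5)) = ½·(-66 − 24 + 3) = -87/2.
[A_1PA_3] = ½·((-6)·(-53/14−(-6)) + (-33/7)·(-6−2) + (-1)·(2−(-53/14))) = ½·(-93/7 + 264/7 − 81/14) = 261/28, so the ratio is (261/28)/(-87/2) = -3/14.

-3/14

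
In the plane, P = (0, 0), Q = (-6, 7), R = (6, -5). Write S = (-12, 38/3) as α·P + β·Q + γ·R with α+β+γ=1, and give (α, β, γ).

(1/3, 4/3, -2/3)

Signed area of the reference triangle: [PQR] = ½·(0·(7−(-5)) + (-6)·(-5−0) + 6·(0−7)) = ½·(0 + 30 − 42) = -6.
[SQR] = ½·((-12)·(7−(-5)) + (-6)·(-5−(38/3)) + 6·(38/3−7)) = ½·(-144 + 106 + 34) = -2, so the P-coordinate is (-2)/(-6) = 1/3.
[PSR] = ½·(0·(38/3−(-5)) + (-12)·(-5−0) + 6·(0−(38/3))) = ½·(0 + 60 − 76) = -8, so the Q-coordinate is 4/3.
[PQS] = ½·(0·(7−(38/3)) + (-6)·(38/3−0) + (-12)·(0−7)) = ½·(0 − 76 + 84) = 4, so the R-coordinate is -2/3.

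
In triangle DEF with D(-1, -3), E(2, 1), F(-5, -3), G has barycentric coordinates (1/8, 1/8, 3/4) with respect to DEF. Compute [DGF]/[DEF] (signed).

The signed ratio [DGF]/[DEF] equals the barycentric coordinate of G at vertex E, which is 1/8.

1/8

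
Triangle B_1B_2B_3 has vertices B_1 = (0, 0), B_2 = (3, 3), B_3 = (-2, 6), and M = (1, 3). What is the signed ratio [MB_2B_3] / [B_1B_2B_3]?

[B_1B_2B_3] = ½·(0·(3−6) + 3·(6−0) + (-2)·(0−3)) = ½·(0 + 18 + 6) = 12.
[MB_2B_3] = ½·(1·(3−6) + 3·(6−3) + (-2)·(3−3)) = ½·(-3 + 9 + 0) = 3, so the ratio is 3/12 = 1/4.

1/4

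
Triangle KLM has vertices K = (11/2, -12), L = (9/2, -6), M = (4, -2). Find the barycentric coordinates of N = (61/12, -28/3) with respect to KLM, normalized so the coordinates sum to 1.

Signed area of the reference triangle: [KLM] = ½·((11/2)·(-6−(-2)) + (9/2)·(-2−(-12)) + 4·(-12−(-6))) = ½·(-22 + 45 − 24) = -1/2.
[NLM] = ½·((61/12)·(-6−(-2)) + (9/2)·(-2−(-28/3)) + 4·(-28/3−(-6))) = ½·(-61/3 + 33 − 40/3) = -1/3, so the K-coordinate is (-1/3)/(-1/2) = 2/3.
[KNM] = ½·((11/2)·(-28/3−(-2)) + (61/12)·(-2−(-12)) + 4·(-12−(-28/3))) = ½·(-121/3 + 305/6 − 32/3) = -1/12, so the L-coordinate is 1/6.
[KLN] = ½·((11/2)·(-6−(-28/3)) + (9/2)·(-28/3−(-12)) + (61/12)·(-12−(-6))) = ½·(55/3 + 12 − 61/2) = -1/12, so the M-coordinate is 1/6.
Check: 2/3 + 1/6 + 1/6 = 1.

(2/3, 1/6, 1/6)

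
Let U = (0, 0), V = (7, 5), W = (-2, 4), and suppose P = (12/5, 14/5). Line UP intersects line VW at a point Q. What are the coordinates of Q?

Barycentric coordinates of P with respect to UVW: (2/5, 2/5, 1/5).
On side VW the U-coordinate is zero; dropping P's U-weight 2/5 and renormalizing the remaining 2/5 : 1/5 gives weights 2/3, 1/3 on V, W.
Q = (2/3)·(7, 5) + (1/3)·(-2, 4) = (4, 14/3).

(4, 14/3)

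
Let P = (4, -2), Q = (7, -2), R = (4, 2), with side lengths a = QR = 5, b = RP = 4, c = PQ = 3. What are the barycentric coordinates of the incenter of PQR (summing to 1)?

The incenter has barycentric coordinates proportional to the opposite side lengths: (5 : 4 : 3).
Normalizing by 5+4+3 = 12 gives (5/12, 1/3, 1/4).

(5/12, 1/3, 1/4)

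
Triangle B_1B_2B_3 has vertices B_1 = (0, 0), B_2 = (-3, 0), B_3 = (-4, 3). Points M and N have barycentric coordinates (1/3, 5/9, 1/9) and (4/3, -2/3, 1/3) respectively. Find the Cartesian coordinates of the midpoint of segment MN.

(-13/18, 2/3)

Barycentric coordinates of the midpoint are the average: (5/6, -1/18, 2/9).
Converting: (5/6)·B_1 + (-1/18)·B_2 + (2/9)·B_3 = (-13/18, 2/3).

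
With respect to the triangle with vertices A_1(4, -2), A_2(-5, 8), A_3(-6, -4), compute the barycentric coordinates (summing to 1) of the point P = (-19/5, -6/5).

Signed area of the reference triangle: [A_1A_2A_3] = ½·(4·(8−(-4)) + (-5)·(-4−(-2)) + (-6)·(-2−8)) = ½·(48 + 10 + 60) = 59.
[PA_2A_3] = ½·((-19/5)·(8−(-4)) + (-5)·(-4−(-6/5)) + (-6)·(-6/5−8)) = ½·(-228/5 + 14 + 276/5) = 59/5, so the A_1-coordinate is (59/5)/59 = 1/5.
[A_1PA_3] = ½·(4·(-6/5−(-4)) + (-19/5)·(-4−(-2)) + (-6)·(-2−(-6/5))) = ½·(56/5 + 38/5 + 24/5) = 59/5, so the A_2-coordinate is 1/5.
[A_1A_2P] = ½·(4·(8−(-6/5)) + (-5)·(-6/5−(-2)) + (-19/5)·(-2−8)) = ½·(184/5 − 4 + 38) = 177/5, so the A_3-coordinate is 3/5.

(1/5, 1/5, 3/5)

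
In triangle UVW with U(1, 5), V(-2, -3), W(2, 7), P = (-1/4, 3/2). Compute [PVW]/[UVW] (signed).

[UVW] = ½·(1·(-3−7) + (-2)·(7−5) + 2·(5−(-3))) = ½·(-10 − 4 + 16) = 1.
[PVW] = ½·((-1/4)·(-3−7) + (-2)·(7−(3/2)) + 2·(3/2−(-3))) = ½·(5/2 − 11 + 9) = 1/4, so the ratio is (1/4)/1 = 1/4.

1/4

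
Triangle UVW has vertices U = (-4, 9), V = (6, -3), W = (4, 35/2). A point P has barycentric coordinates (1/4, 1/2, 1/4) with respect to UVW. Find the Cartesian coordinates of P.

P = (1/4)·U + (1/2)·V + (1/4)·W.
x-coordinate: (1/4)·(-4) + (1/2)·6 + (1/4)·4 = 3.
y-coordinate: (1/4)·9 + (1/2)·(-3) + (1/4)·(35/2) = 41/8.

(3, 41/8)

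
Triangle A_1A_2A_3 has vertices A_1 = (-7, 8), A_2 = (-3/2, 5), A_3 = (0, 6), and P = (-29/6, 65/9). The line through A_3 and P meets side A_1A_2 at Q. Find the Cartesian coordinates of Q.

(-87/14, 53/7)

Barycentric coordinates of P with respect to A_1A_2A_3: (2/3, 1/9, 2/9).
On side A_1A_2 the A_3-coordinate is zero; dropping P's A_3-weight 2/9 and renormalizing the remaining 2/3 : 1/9 gives weights 6/7, 1/7 on A_1, A_2.
Q = (6/7)·(-7, 8) + (1/7)·(-3/2, 5) = (-87/14, 53/7).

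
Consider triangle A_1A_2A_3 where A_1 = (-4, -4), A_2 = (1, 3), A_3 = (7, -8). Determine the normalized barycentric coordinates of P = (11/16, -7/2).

Signed area of the reference triangle: [A_1A_2A_3] = ½·((-4)·(3−(-8)) + 1·(-8−(-4)) + 7·(-4−3)) = ½·(-44 − 4 − 49) = -97/2.
[PA_2A_3] = ½·((11/16)·(3−(-8)) + 1·(-8−(-7/2)) + 7·(-7/2−3)) = ½·(121/16 − 9/2 − 91/2) = -679/32, so the A_1-coordinate is (-679/32)/(-97/2) = 7/16.
[A_1PA_3] = ½·((-4)·(-7/2−(-8)) + (11/16)·(-8−(-4)) + 7·(-4−(-7/2))) = ½·(-18 − 11/4 − 7/2) = -97/8, so the A_2-coordinate is 1/4.
[A_1A_2P] = ½·((-4)·(3−(-7/2)) + 1·(-7/2−(-4)) + (11/16)·(-4−3)) = ½·(-26 + 1/2 − 77/16) = -485/32, so the A_3-coordinate is 5/16.

(7/16, 1/4, 5/16)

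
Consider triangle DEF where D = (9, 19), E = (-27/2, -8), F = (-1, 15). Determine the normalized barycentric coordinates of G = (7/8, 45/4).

Signed area of the reference triangle: [DEF] = ½·(9·(-8−15) + (-27/2)·(15−19) + (-1)·(19−(-8))) = ½·(-207 + 54 − 27) = -90.
[GEF] = ½·((7/8)·(-8−15) + (-27/2)·(15−(45/4)) + (-1)·(45/4−(-8))) = ½·(-161/8 − 405/8 − 77/4) = -45, so the D-coordinate is (-45)/(-90) = 1/2.
[DGF] = ½·(9·(45/4−15) + (7/8)·(15−19) + (-1)·(19−(45/4))) = ½·(-135/4 − 7/2 − 31/4) = -45/2, so the E-coordinate is 1/4.
[DEG] = ½·(9·(-8−(45/4)) + (-27/2)·(45/4−19) + (7/8)·(19−(-8))) = ½·(-693/4 + 837/8 + 189/8) = -45/2, so the F-coordinate is 1/4.
Check: 1/2 + 1/4 + 1/4 = 1.

(1/2, 1/4, 1/4)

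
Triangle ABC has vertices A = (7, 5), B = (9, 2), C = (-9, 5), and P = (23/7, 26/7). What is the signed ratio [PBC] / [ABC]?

[ABC] = ½·(7·(2−5) + 9·(5−5) + (-9)·(5−2)) = ½·(-21 + 0 − 27) = -24.
[PBC] = ½·((23/7)·(2−5) + 9·(5−(26/7)) + (-9)·(26/7−2)) = ½·(-69/7 + 81/7 − 108/7) = -48/7, so the ratio is (-48/7)/(-24) = 2/7.

2/7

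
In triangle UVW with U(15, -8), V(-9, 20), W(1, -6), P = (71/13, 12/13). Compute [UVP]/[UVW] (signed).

[UVW] = ½·(15·(20−(-6)) + (-9)·(-6−(-8)) + 1·(-8−20)) = ½·(390 − 18 − 28) = 172.
[UVP] = ½·(15·(20−(12/13)) + (-9)·(12/13−(-8)) + (71/13)·(-8−20)) = ½·(3720/13 − 1044/13 − 1988/13) = 344/13, so the ratio is (344/13)/172 = 2/13.

2/13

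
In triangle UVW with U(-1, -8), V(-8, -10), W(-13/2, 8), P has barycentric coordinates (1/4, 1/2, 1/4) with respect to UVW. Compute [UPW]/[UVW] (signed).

1/2

The signed ratio [UPW]/[UVW] equals the barycentric coordinate of P at vertex V, which is 1/2.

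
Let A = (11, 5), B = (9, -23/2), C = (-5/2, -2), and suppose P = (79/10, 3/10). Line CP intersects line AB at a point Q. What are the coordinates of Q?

Barycentric coordinates of P with respect to ABC: (3/5, 1/5, 1/5).
On side AB the C-coordinate is zero; dropping P's C-weight 1/5 and renormalizing the remaining 3/5 : 1/5 gives weights 3/4, 1/4 on A, B.
Q = (3/4)·(11, 5) + (1/4)·(9, -23/2) = (21/2, 7/8).

(21/2, 7/8)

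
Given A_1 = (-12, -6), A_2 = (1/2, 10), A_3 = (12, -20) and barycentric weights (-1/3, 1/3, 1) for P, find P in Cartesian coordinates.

(97/6, -44/3)

P = (-1/3)·A_1 + (1/3)·A_2 + 1·A_3.
x-coordinate: (-1/3)·(-12) + (1/3)·(1/2) + 1·12 = 97/6.
y-coordinate: (-1/3)·(-6) + (1/3)·10 + 1·(-20) = -44/3.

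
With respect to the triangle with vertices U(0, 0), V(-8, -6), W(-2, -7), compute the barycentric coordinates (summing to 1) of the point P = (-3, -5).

Signed area of the reference triangle: [UVW] = ½·(0·(-6−(-7)) + (-8)·(-7−0) + (-2)·(0−(-6))) = ½·(0 + 56 − 12) = 22.
[PVW] = ½·((-3)·(-6−(-7)) + (-8)·(-7−(-5)) + (-2)·(-5−(-6))) = ½·(-3 + 16 − 2) = 11/2, so the U-coordinate is (11/2)/22 = 1/4.
[UPW] = ½·(0·(-5−(-7)) + (-3)·(-7−0) + (-2)·(0−(-5))) = ½·(0 + 21 − 10) = 11/2, so the V-coordinate is 1/4.
[UVP] = ½·(0·(-6−(-5)) + (-8)·(-5−0) + (-3)·(0−(-6))) = ½·(0 + 40 − 18) = 11, so the W-coordinate is 1/2.
Check: 1/4 + 1/4 + 1/2 = 1.

(1/4, 1/4, 1/2)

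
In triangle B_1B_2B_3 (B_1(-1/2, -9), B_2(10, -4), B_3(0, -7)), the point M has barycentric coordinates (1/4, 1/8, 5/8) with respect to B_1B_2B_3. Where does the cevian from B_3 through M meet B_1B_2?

Line B_3M meets B_1B_2 where the B_3-coordinate vanishes; zeroing M's B_3-weight and renormalizing leaves B_1, B_2-weights 1/4 : 1/8 → (2/3, 1/3).
So N = (2/3)·B_1 + (1/3)·B_2 = (3, -22/3).

(3, -22/3)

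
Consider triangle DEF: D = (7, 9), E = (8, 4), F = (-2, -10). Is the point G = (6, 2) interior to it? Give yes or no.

Barycentric coordinates of G: (1/8, 11/16, 3/16).
The three coordinates are positive, positive, positive; a point is interior exactly when all three are positive.

yes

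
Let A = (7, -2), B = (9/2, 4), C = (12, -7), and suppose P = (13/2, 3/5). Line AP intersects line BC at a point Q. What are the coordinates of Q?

Barycentric coordinates of P with respect to ABC: (1/5, 3/5, 1/5).
On side BC the A-coordinate is zero; dropping P's A-weight 1/5 and renormalizing the remaining 3/5 : 1/5 gives weights 3/4, 1/4 on B, C.
Q = (3/4)·(9/2, 4) + (1/4)·(12, -7) = (51/8, 5/4).

(51/8, 5/4)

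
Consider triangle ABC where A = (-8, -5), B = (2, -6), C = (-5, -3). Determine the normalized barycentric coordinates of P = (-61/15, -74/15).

(7/15, 1/3, 1/5)

Signed area of the reference triangle: [ABC] = ½·((-8)·(-6−(-3)) + 2·(-3−(-5)) + (-5)·(-5−(-6))) = ½·(24 + 4 − 5) = 23/2.
[PBC] = ½·((-61/15)·(-6−(-3)) + 2·(-3−(-74/15)) + (-5)·(-74/15−(-6))) = ½·(61/5 + 58/15 − 16/3) = 161/30, so the A-coordinate is (161/30)/(23/2) = 7/15.
[APC] = ½·((-8)·(-74/15−(-3)) + (-61/15)·(-3−(-5)) + (-5)·(-5−(-74/15))) = ½·(232/15 − 122/15 + 1/3) = 23/6, so the B-coordinate is 1/3.
[ABP] = ½·((-8)·(-6−(-74/15)) + 2·(-74/15−(-5)) + (-61/15)·(-5−(-6))) = ½·(128/15 + 2/15 − 61/15) = 23/10, so the C-coordinate is 1/5.
Check: 7/15 + 1/3 + 1/5 = 1.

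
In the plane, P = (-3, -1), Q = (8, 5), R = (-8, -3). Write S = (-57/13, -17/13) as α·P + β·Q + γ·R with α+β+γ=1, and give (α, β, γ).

Signed area of the reference triangle: [PQR] = ½·((-3)·(5−(-3)) + 8·(-3−(-1)) + (-8)·(-1−5)) = ½·(-24 − 16 + 48) = 4.
[SQR] = ½·((-57/13)·(5−(-3)) + 8·(-3−(-17/13)) + (-8)·(-17/13−5)) = ½·(-456/13 − 176/13 + 656/13) = 12/13, so the P-coordinate is (12/13)/4 = 3/13.
[PSR] = ½·((-3)·(-17/13−(-3)) + (-57/13)·(-3−(-1)) + (-8)·(-1−(-17/13))) = ½·(-66/13 + 114/13 − 32/13) = 8/13, so the Q-coordinate is 2/13.
[PQS] = ½·((-3)·(5−(-17/13)) + 8·(-17/13−(-1)) + (-57/13)·(-1−5)) = ½·(-246/13 − 32/13 + 342/13) = 32/13, so the R-coordinate is 8/13.
Check: 3/13 + 2/13 + 8/13 = 1.

(3/13, 2/13, 8/13)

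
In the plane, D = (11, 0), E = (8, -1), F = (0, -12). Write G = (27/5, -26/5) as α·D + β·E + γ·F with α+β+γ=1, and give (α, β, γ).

Signed area of the reference triangle: [DEF] = ½·(11·(-1−(-12)) + 8·(-12−0) + 0·(0−(-1))) = ½·(121 − 96 + 0) = 25/2.
[GEF] = ½·((27/5)·(-1−(-12)) + 8·(-12−(-26/5)) + 0·(-26/5−(-1))) = ½·(297/5 − 272/5 + 0) = 5/2, so the D-coordinate is (5/2)/(25/2) = 1/5.
[DGF] = ½·(11·(-26/5−(-12)) + (27/5)·(-12−0) + 0·(0−(-26/5))) = ½·(374/5 − 324/5 + 0) = 5, so the E-coordinate is 2/5.
[DEG] = ½·(11·(-1−(-26/5)) + 8·(-26/5−0) + (27/5)·(0−(-1))) = ½·(231/5 − 208/5 + 27/5) = 5, so the F-coordinate is 2/5.
Check: 1/5 + 2/5 + 2/5 = 1.

(1/5, 2/5, 2/5)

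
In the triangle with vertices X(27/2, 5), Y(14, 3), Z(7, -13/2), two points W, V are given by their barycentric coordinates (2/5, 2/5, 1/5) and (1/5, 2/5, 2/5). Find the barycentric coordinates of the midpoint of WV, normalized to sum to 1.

Since both coordinate triples sum to 1, the midpoint's barycentrics are the componentwise average.
(2/5+1/5)/2 = 3/10; similarly 2/5 and 3/10.

(3/10, 2/5, 3/10)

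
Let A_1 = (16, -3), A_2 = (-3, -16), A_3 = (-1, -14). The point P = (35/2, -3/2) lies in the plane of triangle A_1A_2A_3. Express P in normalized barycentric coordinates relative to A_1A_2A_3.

Signed area of the reference triangle: [A_1A_2A_3] = ½·(16·(-16−(-14)) + (-3)·(-14−(-3)) + (-1)·(-3−(-16))) = ½·(-32 + 33 − 13) = -6.
[PA_2A_3] = ½·((35/2)·(-16−(-14)) + (-3)·(-14−(-3/2)) + (-1)·(-3/2−(-16))) = ½·(-35 + 75/2 − 29/2) = -6, so the A_1-coordinate is (-6)/(-6) = 1.
[A_1PA_3] = ½·(16·(-3/2−(-14)) + (35/2)·(-14−(-3)) + (-1)·(-3−(-3/2))) = ½·(200 − 385/2 + 3/2) = 9/2, so the A_2-coordinate is -3/4.
[A_1A_2P] = ½·(16·(-16−(-3/2)) + (-3)·(-3/2−(-3)) + (35/2)·(-3−(-16))) = ½·(-232 − 9/2 + 455/2) = -9/2, so the A_3-coordinate is 3/4.
Check: 1 − 3/4 + 3/4 = 1.

(1, -3/4, 3/4)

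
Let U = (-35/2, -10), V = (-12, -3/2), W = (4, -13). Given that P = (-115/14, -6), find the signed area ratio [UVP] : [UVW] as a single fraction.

[UVW] = ½·((-35/2)·(-3/2−(-13)) + (-12)·(-13−(-10)) + 4·(-10−(-3/2))) = ½·(-805/4 + 36 − 34) = -797/8.
[UVP] = ½·((-35/2)·(-3/2−(-6)) + (-12)·(-6−(-10)) + (-115/14)·(-10−(-3/2))) = ½·(-315/4 − 48 + 1955/28) = -797/28, so the ratio is (-797/28)/(-797/8) = 2/7.

2/7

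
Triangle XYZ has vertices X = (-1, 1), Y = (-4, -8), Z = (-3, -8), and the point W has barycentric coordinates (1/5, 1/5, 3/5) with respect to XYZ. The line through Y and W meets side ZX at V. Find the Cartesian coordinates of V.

Line YW meets ZX where the Y-coordinate vanishes; zeroing W's Y-weight and renormalizing leaves Z, X-weights 3/5 : 1/5 → (3/4, 1/4).
So V = (3/4)·Z + (1/4)·X = (-5/2, -23/4).

(-5/2, -23/4)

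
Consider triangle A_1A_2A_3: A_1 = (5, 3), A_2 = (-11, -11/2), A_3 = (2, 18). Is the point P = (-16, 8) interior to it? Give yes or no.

no

Barycentric coordinates of P: (-586/531, 200/177, 517/531).
The three coordinates are negative, positive, positive; a point is interior exactly when all three are positive.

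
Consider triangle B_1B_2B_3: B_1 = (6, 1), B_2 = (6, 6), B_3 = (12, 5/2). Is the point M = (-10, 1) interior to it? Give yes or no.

Barycentric coordinates of M: (43/15, 4/5, -8/3).
The three coordinates are positive, positive, negative; a point is interior exactly when all three are positive.

no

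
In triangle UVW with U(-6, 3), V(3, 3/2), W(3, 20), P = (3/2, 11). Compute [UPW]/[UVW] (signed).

[UVW] = ½·((-6)·(3/2−20) + 3·(20−3) + 3·(3−(3/2))) = ½·(111 + 51 + 9/2) = 333/4.
[UPW] = ½·((-6)·(11−20) + (3/2)·(20−3) + 3·(3−11)) = ½·(54 + 51/2 − 24) = 111/4, so the ratio is (111/4)/(333/4) = 1/3.

1/3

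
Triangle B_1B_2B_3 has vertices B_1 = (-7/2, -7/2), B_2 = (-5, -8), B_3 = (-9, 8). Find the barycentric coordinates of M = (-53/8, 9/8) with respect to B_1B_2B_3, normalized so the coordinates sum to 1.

(1/4, 1/4, 1/2)

Signed area of the reference triangle: [B_1B_2B_3] = ½·((-7/2)·(-8−8) + (-5)·(8−(-7/2)) + (-9)·(-7/2−(-8))) = ½·(56 − 115/2 − 81/2) = -21.
[MB_2B_3] = ½·((-53/8)·(-8−8) + (-5)·(8−(9/8)) + (-9)·(9/8−(-8))) = ½·(106 − 275/8 − 657/8) = -21/4, so the B_1-coordinate is (-21/4)/(-21) = 1/4.
[B_1MB_3] = ½·((-7/2)·(9/8−8) + (-53/8)·(8−(-7/2)) + (-9)·(-7/2−(9/8))) = ½·(385/16 − 1219/16 + 333/8) = -21/4, so the B_2-coordinate is 1/4.
[B_1B_2M] = ½·((-7/2)·(-8−(9/8)) + (-5)·(9/8−(-7/2)) + (-53/8)·(-7/2−(-8))) = ½·(511/16 − 185/8 − 477/16) = -21/2, so the B_3-coordinate is 1/2.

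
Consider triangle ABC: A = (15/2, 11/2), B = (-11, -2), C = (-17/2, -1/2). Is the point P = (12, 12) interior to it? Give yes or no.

no

Barycentric coordinates of P: (-1/18, -77/9, 173/18).
The three coordinates are negative, negative, positive; a point is interior exactly when all three are positive.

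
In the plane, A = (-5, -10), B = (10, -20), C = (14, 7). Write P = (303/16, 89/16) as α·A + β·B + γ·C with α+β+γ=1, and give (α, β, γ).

Signed area of the reference triangle: [ABC] = ½·((-5)·(-20−7) + 10·(7−(-10)) + 14·(-10−(-20))) = ½·(135 + 170 + 140) = 445/2.
[PBC] = ½·((303/16)·(-20−7) + 10·(7−(89/16)) + 14·(89/16−(-20))) = ½·(-8181/16 + 115/8 + 2863/8) = -2225/32, so the A-coordinate is (-2225/32)/(445/2) = -5/16.
[APC] = ½·((-5)·(89/16−7) + (303/16)·(7−(-10)) + 14·(-10−(89/16))) = ½·(115/16 + 5151/16 − 1743/8) = 445/8, so the B-coordinate is 1/4.
[ABP] = ½·((-5)·(-20−(89/16)) + 10·(89/16−(-10)) + (303/16)·(-10−(-20))) = ½·(2045/16 + 1245/8 + 1515/8) = 7565/32, so the C-coordinate is 17/16.
Check: -5/16 + 1/4 + 17/16 = 1.

(-5/16, 1/4, 17/16)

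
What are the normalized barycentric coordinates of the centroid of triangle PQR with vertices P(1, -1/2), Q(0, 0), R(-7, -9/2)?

(1/3, 1/3, 1/3)

The centroid is the average of the vertices, so each weight is 1/3.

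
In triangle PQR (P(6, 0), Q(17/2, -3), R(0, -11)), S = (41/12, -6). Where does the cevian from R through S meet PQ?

(41/6, -1)

Barycentric coordinates of S with respect to PQR: (1/3, 1/6, 1/2).
On side PQ the R-coordinate is zero; dropping S's R-weight 1/2 and renormalizing the remaining 1/3 : 1/6 gives weights 2/3, 1/3 on P, Q.
T = (2/3)·(6, 0) + (1/3)·(17/2, -3) = (41/6, -1).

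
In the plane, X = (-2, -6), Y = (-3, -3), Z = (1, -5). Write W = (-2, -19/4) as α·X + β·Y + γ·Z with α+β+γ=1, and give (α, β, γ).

(1/2, 3/8, 1/8)

Signed area of the reference triangle: [XYZ] = ½·((-2)·(-3−(-5)) + (-3)·(-5−(-6)) + 1·(-6−(-3))) = ½·(-4 − 3 − 3) = -5.
[WYZ] = ½·((-2)·(-3−(-5)) + (-3)·(-5−(-19/4)) + 1·(-19/4−(-3))) = ½·(-4 + 3/4 − 7/4) = -5/2, so the X-coordinate is (-5/2)/(-5) = 1/2.
[XWZ] = ½·((-2)·(-19/4−(-5)) + (-2)·(-5−(-6)) + 1·(-6−(-19/4))) = ½·(-1/2 − 2 − 5/4) = -15/8, so the Y-coordinate is 3/8.
[XYW] = ½·((-2)·(-3−(-19/4)) + (-3)·(-19/4−(-6)) + (-2)·(-6−(-3))) = ½·(-7/2 − 15/4 + 6) = -5/8, so the Z-coordinate is 1/8.
Check: 1/2 + 3/8 + 1/8 = 1.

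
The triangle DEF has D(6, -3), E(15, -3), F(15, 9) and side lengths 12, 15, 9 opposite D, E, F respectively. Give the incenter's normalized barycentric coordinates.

The incenter has barycentric coordinates proportional to the opposite side lengths: (12 : 15 : 9).
Normalizing by 12+15+9 = 36 gives (1/3, 5/12, 1/4).

(1/3, 5/12, 1/4)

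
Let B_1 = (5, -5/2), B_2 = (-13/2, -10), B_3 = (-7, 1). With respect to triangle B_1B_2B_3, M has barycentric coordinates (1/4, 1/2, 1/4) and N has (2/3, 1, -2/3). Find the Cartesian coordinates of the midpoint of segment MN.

(-9/8, -425/48)

Barycentric coordinates of the midpoint are the average: (11/24, 3/4, -5/24).
Converting: (11/24)·B_1 + (3/4)·B_2 + (-5/24)·B_3 = (-9/8, -425/48).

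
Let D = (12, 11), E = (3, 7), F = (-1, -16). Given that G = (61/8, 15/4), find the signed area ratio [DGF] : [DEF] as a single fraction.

[DEF] = ½·(12·(7−(-16)) + 3·(-16−11) + (-1)·(11−7)) = ½·(276 − 81 − 4) = 191/2.
[DGF] = ½·(12·(15/4−(-16)) + (61/8)·(-16−11) + (-1)·(11−(15/4))) = ½·(237 − 1647/8 − 29/4) = 191/16, so the ratio is (191/16)/(191/2) = 1/8.

1/8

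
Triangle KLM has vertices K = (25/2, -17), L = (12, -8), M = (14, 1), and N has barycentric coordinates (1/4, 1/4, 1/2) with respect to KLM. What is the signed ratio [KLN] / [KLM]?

1/2

The signed ratio [KLN]/[KLM] equals the barycentric coordinate of N at vertex M, which is 1/2.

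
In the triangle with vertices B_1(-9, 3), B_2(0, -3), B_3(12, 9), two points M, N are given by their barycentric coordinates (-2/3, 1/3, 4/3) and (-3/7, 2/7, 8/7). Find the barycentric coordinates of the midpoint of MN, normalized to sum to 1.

Since both coordinate triples sum to 1, the midpoint's barycentrics are the componentwise average.
(-2/3+-3/7)/2 = -23/42; similarly 13/42 and 26/21.

(-23/42, 13/42, 26/21)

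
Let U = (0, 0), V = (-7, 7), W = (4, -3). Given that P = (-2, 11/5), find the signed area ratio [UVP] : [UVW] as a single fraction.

[UVW] = ½·(0·(7−(-3)) + (-7)·(-3−0) + 4·(0−7)) = ½·(0 + 21 − 28) = -7/2.
[UVP] = ½·(0·(7−(11/5)) + (-7)·(11/5−0) + (-2)·(0−7)) = ½·(0 − 77/5 + 14) = -7/10, so the ratio is (-7/10)/(-7/2) = 1/5.

1/5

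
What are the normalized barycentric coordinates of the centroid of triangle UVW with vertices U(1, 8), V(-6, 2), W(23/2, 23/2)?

The centroid is the average of the vertices, so each weight is 1/3.

(1/3, 1/3, 1/3)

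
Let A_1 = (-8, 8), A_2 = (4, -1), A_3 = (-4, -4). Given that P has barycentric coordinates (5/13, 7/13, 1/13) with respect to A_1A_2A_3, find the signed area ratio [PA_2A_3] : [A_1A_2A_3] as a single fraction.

5/13

The signed ratio [PA_2A_3]/[A_1A_2A_3] equals the barycentric coordinate of P at vertex A_1, which is 5/13.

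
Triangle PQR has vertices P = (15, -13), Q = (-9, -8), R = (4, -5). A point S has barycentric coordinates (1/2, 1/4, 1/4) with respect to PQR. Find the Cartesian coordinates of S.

(25/4, -39/4)

S = (1/2)·P + (1/4)·Q + (1/4)·R.
x-coordinate: (1/2)·15 + (1/4)·(-9) + (1/4)·4 = 25/4.
y-coordinate: (1/2)·(-13) + (1/4)·(-8) + (1/4)·(-5) = -39/4.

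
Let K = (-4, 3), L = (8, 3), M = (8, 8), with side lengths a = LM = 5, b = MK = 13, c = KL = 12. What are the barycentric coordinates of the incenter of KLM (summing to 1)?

The incenter has barycentric coordinates proportional to the opposite side lengths: (5 : 13 : 12).
Normalizing by 5+13+12 = 30 gives (1/6, 13/30, 2/5).

(1/6, 13/30, 2/5)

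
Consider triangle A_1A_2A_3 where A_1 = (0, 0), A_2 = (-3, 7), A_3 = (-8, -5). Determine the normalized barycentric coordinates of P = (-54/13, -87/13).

(10/13, -6/13, 9/13)

Signed area of the reference triangle: [A_1A_2A_3] = ½·(0·(7−(-5)) + (-3)·(-5−0) + (-8)·(0−7)) = ½·(0 + 15 + 56) = 71/2.
[PA_2A_3] = ½·((-54/13)·(7−(-5)) + (-3)·(-5−(-87/13)) + (-8)·(-87/13−7)) = ½·(-648/13 − 66/13 + 1424/13) = 355/13, so the A_1-coordinate is (355/13)/(71/2) = 10/13.
[A_1PA_3] = ½·(0·(-87/13−(-5)) + (-54/13)·(-5−0) + (-8)·(0−(-87/13))) = ½·(0 + 270/13 − 696/13) = -213/13, so the A_2-coordinate is -6/13.
[A_1A_2P] = ½·(0·(7−(-87/13)) + (-3)·(-87/13−0) + (-54/13)·(0−7)) = ½·(0 + 261/13 + 378/13) = 639/26, so the A_3-coordinate is 9/13.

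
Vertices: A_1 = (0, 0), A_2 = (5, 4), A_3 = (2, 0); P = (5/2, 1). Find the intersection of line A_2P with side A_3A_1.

Barycentric coordinates of P with respect to A_1A_2A_3: (1/8, 1/4, 5/8).
On side A_3A_1 the A_2-coordinate is zero; dropping P's A_2-weight 1/4 and renormalizing the remaining 5/8 : 1/8 gives weights 5/6, 1/6 on A_3, A_1.
Q = (5/6)·(2, 0) + (1/6)·(0, 0) = (5/3, 0).

(5/3, 0)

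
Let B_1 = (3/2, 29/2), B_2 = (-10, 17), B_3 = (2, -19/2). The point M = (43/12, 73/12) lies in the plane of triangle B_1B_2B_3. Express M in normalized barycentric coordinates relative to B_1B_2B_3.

(5/6, -1/6, 1/3)

Signed area of the reference triangle: [B_1B_2B_3] = ½·((3/2)·(17−(-19/2)) + (-10)·(-19/2−(29/2)) + 2·(29/2−17)) = ½·(159/4 + 240 − 5) = 1099/8.
[MB_2B_3] = ½·((43/12)·(17−(-19/2)) + (-10)·(-19/2−(73/12)) + 2·(73/12−17)) = ½·(2279/24 + 935/6 − 131/6) = 5495/48, so the B_1-coordinate is (5495/48)/(1099/8) = 5/6.
[B_1MB_3] = ½·((3/2)·(73/12−(-19/2)) + (43/12)·(-19/2−(29/2)) + 2·(29/2−(73/12))) = ½·(187/8 − 86 + 101/6) = -1099/48, so the B_2-coordinate is -1/6.
[B_1B_2M] = ½·((3/2)·(17−(73/12)) + (-10)·(73/12−(29/2)) + (43/12)·(29/2−17)) = ½·(131/8 + 505/6 − 215/24) = 1099/24, so the B_3-coordinate is 1/3.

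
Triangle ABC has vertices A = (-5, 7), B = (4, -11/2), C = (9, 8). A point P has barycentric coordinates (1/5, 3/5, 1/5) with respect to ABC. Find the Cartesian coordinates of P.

(16/5, -3/10)

P = (1/5)·A + (3/5)·B + (1/5)·C.
x-coordinate: (1/5)·(-5) + (3/5)·4 + (1/5)·9 = 16/5.
y-coordinate: (1/5)·7 + (3/5)·(-11/2) + (1/5)·8 = -3/10.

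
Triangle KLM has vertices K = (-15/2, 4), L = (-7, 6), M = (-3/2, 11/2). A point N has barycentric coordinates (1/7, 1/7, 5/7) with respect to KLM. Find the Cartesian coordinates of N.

(-22/7, 75/14)

N = (1/7)·K + (1/7)·L + (5/7)·M.
x-coordinate: (1/7)·(-15/2) + (1/7)·(-7) + (5/7)·(-3/2) = -22/7.
y-coordinate: (1/7)·4 + (1/7)·6 + (5/7)·(11/2) = 75/14.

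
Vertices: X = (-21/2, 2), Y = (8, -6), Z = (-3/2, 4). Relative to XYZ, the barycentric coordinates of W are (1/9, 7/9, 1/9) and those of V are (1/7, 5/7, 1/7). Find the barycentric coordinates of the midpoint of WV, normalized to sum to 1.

(8/63, 47/63, 8/63)

Since both coordinate triples sum to 1, the midpoint's barycentrics are the componentwise average.
(1/9+1/7)/2 = 8/63; similarly 47/63 and 8/63.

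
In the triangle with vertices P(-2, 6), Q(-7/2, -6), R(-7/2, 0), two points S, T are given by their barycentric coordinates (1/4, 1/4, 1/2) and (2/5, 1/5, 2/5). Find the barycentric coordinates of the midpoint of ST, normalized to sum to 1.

(13/40, 9/40, 9/20)

Since both coordinate triples sum to 1, the midpoint's barycentrics are the componentwise average.
(1/4+2/5)/2 = 13/40; similarly 9/40 and 9/20.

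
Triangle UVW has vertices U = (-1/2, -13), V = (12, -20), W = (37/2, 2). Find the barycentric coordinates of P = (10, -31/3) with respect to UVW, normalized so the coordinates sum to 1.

(1/3, 1/3, 1/3)

Signed area of the reference triangle: [UVW] = ½·((-1/2)·(-20−2) + 12·(2−(-13)) + (37/2)·(-13−(-20))) = ½·(11 + 180 + 259/2) = 641/4.
[PVW] = ½·(10·(-20−2) + 12·(2−(-31/3)) + (37/2)·(-31/3−(-20))) = ½·(-220 + 148 + 1073/6) = 641/12, so the U-coordinate is (641/12)/(641/4) = 1/3.
[UPW] = ½·((-1/2)·(-31/3−2) + 10·(2−(-13)) + (37/2)·(-13−(-31/3))) = ½·(37/6 + 150 − 148/3) = 641/12, so the V-coordinate is 1/3.
[UVP] = ½·((-1/2)·(-20−(-31/3)) + 12·(-31/3−(-13)) + 10·(-13−(-20))) = ½·(29/6 + 32 + 70) = 641/12, so the W-coordinate is 1/3.
Check: 1/3 + 1/3 + 1/3 = 1.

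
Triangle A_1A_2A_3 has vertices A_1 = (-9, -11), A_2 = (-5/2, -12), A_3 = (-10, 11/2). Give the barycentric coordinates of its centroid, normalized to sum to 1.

The centroid is the average of the vertices, so each weight is 1/3.

(1/3, 1/3, 1/3)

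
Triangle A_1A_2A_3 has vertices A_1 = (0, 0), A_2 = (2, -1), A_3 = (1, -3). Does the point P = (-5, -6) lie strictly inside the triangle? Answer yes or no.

Barycentric coordinates of P: (9/5, -21/5, 17/5).
The three coordinates are positive, negative, positive; a point is interior exactly when all three are positive.

no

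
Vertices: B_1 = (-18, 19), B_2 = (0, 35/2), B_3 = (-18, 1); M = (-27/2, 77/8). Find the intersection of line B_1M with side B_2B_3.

Barycentric coordinates of M with respect to B_1B_2B_3: (1/4, 1/4, 1/2).
On side B_2B_3 the B_1-coordinate is zero; dropping M's B_1-weight 1/4 and renormalizing the remaining 1/4 : 1/2 gives weights 1/3, 2/3 on B_2, B_3.
N = (1/3)·(0, 35/2) + (2/3)·(-18, 1) = (-12, 13/2).

(-12, 13/2)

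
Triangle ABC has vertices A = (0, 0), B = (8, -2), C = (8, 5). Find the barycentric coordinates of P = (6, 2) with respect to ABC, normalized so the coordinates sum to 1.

Signed area of the reference triangle: [ABC] = ½·(0·(-2−5) + 8·(5−0) + 8·(0−(-2))) = ½·(0 + 40 + 16) = 28.
[PBC] = ½·(6·(-2−5) + 8·(5−2) + 8·(2−(-2))) = ½·(-42 + 24 + 32) = 7, so the A-coordinate is 7/28 = 1/4.
[APC] = ½·(0·(2−5) + 6·(5−0) + 8·(0−2)) = ½·(0 + 30 − 16) = 7, so the B-coordinate is 1/4.
[ABP] = ½·(0·(-2−2) + 8·(2−0) + 6·(0−(-2))) = ½·(0 + 16 + 12) = 14, so the C-coordinate is 1/2.
Check: 1/4 + 1/4 + 1/2 = 1.

(1/4, 1/4, 1/2)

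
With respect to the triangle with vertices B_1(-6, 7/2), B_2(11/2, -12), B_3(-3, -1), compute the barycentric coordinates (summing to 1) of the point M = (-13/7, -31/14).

Signed area of the reference triangle: [B_1B_2B_3] = ½·((-6)·(-12−(-1)) + (11/2)·(-1−(7/2)) + (-3)·(7/2−(-12))) = ½·(66 − 99/4 − 93/2) = -21/8.
[MB_2B_3] = ½·((-13/7)·(-12−(-1)) + (11/2)·(-1−(-31/14)) + (-3)·(-31/14−(-12))) = ½·(143/7 + 187/28 − 411/14) = -9/8, so the B_1-coordinate is (-9/8)/(-21/8) = 3/7.
[B_1MB_3] = ½·((-6)·(-31/14−(-1)) + (-13/7)·(-1−(7/2)) + (-3)·(7/2−(-31/14))) = ½·(51/7 + 117/14 − 120/7) = -3/4, so the B_2-coordinate is 2/7.
[B_1B_2M] = ½·((-6)·(-12−(-31/14)) + (11/2)·(-31/14−(7/2)) + (-13/7)·(7/2−(-12))) = ½·(411/7 − 220/7 − 403/14) = -3/4, so the B_3-coordinate is 2/7.
Check: 3/7 + 2/7 + 2/7 = 1.

(3/7, 2/7, 2/7)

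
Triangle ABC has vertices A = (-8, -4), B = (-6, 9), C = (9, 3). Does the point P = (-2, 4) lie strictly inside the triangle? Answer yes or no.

yes

Barycentric coordinates of P: (17/69, 94/207, 62/207).
The three coordinates are positive, positive, positive; a point is interior exactly when all three are positive.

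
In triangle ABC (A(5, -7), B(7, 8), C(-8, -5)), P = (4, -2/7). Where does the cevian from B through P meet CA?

(7/4, -13/2)

Barycentric coordinates of P with respect to ABC: (3/7, 3/7, 1/7).
On side CA the B-coordinate is zero; dropping P's B-weight 3/7 and renormalizing the remaining 1/7 : 3/7 gives weights 1/4, 3/4 on C, A.
Q = (1/4)·(-8, -5) + (3/4)·(5, -7) = (7/4, -13/2).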